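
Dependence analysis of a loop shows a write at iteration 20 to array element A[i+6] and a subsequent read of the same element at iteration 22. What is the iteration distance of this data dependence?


Distance = read iteration - write iteration
= 22 - 20 = 2

2


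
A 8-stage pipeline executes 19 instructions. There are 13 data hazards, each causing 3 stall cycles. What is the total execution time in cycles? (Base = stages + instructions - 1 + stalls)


Base cycles = 8 + 19 - 1 = 26
Total stalls = 13 * 3 = 39
Total = 26 + 39 = 65

65


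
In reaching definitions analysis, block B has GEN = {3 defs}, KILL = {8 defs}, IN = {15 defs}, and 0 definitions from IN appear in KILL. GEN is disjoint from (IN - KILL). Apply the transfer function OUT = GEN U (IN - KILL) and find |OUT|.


IN - KILL: 15 - 0 = 15 surviving definitions
OUT = GEN + surviving = 3 + 15 = 18

18


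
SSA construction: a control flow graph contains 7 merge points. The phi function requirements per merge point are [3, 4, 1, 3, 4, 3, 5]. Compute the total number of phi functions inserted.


Total phi functions = sum of phi functions at each join node
= 3 + 4 + 1 + 3 + 4 + 3 + 5 = 23

23


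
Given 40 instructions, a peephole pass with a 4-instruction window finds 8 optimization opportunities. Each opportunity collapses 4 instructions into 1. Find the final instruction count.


Each match removes 3 instructions.
Total removed = 8 * 3 = 24
Remaining = 40 - 24 = 16

16


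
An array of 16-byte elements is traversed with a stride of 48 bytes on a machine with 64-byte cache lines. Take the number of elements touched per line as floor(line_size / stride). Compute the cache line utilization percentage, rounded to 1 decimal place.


Elements per cache line = floor(64 / 48) = 1
Bytes used = 1 * 16 = 16
Utilization = 16 / 64 * 100 = 25.0%

25.0


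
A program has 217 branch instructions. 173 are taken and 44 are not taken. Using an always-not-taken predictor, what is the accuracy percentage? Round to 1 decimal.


Predictor: always-not-taken
Correct predictions = 44
Accuracy = 44 / 217 * 100 = 20.3%

20.3


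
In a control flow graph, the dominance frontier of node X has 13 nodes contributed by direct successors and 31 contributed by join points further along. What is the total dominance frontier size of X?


DF(X) = direct successor contributions + join point contributions
= 13 + 31 = 44

44


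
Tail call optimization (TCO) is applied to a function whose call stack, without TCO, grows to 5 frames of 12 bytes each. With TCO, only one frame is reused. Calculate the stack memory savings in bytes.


Without TCO: 5 * 12 = 60 bytes
With TCO: reuse 1 frame = 12 bytes
Savings = 60 - 12 = 48

48


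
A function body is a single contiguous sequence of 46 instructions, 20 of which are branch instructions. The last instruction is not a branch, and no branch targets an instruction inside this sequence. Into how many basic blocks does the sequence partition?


With no in-sequence branch targets, the leaders are the first instruction plus the instruction after each branch.
Number of basic blocks = branches + 1
= 20 + 1 = 21

21


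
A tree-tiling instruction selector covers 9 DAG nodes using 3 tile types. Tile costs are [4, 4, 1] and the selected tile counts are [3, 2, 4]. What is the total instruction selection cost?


Total cost = sum(count_i * cost_i)
= 3*4 + 2*4 + 4*1
= 24

24


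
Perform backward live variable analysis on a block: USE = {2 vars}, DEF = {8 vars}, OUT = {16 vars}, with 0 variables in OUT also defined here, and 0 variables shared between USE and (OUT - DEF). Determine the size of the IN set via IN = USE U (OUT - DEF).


OUT - DEF: 16 - 0 = 16
|IN| = |USE| + |OUT - DEF| - |USE ∩ (OUT - DEF)| = 2 + 16 - 0 = 18

18


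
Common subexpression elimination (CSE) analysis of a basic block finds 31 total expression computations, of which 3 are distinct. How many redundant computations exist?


CSE count = total expressions - unique expressions
= 31 - 3 = 28

28


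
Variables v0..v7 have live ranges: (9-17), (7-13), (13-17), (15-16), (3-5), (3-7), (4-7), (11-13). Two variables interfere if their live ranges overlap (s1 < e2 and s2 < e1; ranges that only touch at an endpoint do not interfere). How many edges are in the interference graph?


Check all pairs for overlapping intervals.
Two intervals (s1,e1) and (s2,e2) overlap if s1 < e2 and s2 < e1.
v0 (9-17) vs v1..v7: overlaps v1, v2, v3, v7 -> 4
v1 (7-13) vs v2..v7: overlaps v7 -> 1
v2 (13-17) vs v3..v7: overlaps v3 -> 1
v3 (15-16) vs v4..v7: overlaps none -> 0
v4 (3-5) vs v5..v7: overlaps v5, v6 -> 2
v5 (3-7) vs v6..v7: overlaps v6 -> 1
v6 (4-7) vs v7: overlaps none -> 0
Total overlapping pairs = 4 + 1 + 1 + 0 + 2 + 1 + 0 = 9

9


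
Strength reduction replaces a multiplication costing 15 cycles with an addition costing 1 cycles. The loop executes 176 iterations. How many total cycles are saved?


Per-iteration saving = 15 - 1 = 14
Total saved = 176 * 14 = 2464

2464


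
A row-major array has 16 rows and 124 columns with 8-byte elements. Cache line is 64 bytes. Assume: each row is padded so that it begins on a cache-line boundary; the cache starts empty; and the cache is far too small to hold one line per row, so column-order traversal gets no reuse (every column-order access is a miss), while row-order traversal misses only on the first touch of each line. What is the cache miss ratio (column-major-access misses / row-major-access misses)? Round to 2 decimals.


Each row occupies 124 * 8 = 992 bytes and starts on a line boundary, so it spans ceil(992 / 64) = 16 cache lines.
Row-major traversal misses (one per line touched): 16 * ceil(124 * 8 / 64) = 256
Column-major traversal misses (no reuse, every access misses): 16 * 124 = 1984
Ratio = 1984 / 256 = 7.75

7.75


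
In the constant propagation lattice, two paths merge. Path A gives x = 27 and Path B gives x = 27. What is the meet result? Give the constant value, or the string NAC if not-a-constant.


Meet operation: if both paths give the same constant, result is that constant; if they differ, result is NAC (not-a-constant).
Path A: 27, Path B: 27 -> equal
Result: constant -> 27

27


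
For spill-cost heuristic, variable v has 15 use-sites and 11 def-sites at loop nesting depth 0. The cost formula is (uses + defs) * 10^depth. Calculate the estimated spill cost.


uses + defs = 15 + 11 = 26
10^0 = 1
Spill cost = 26 * 1 = 26

26


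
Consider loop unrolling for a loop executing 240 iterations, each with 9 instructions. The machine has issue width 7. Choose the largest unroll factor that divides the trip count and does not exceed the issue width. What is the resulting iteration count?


Largest divisor of 240 <= 7 is 6
New iterations = 240 / 6 = 40

40


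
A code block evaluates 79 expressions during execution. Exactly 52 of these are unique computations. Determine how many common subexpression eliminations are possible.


CSE count = total expressions - unique expressions
= 79 - 52 = 27

27


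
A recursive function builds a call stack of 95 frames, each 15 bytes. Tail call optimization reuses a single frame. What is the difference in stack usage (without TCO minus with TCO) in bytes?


Without TCO: 95 * 15 = 1425 bytes
With TCO: reuse 1 frame = 15 bytes
Savings = 1425 - 15 = 1410

1410


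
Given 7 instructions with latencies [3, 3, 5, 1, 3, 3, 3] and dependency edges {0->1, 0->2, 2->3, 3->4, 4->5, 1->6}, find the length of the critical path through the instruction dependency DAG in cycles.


Compute longest path through dependency graph: dist(Ik) = max over predecessors of dist + latency(Ik).
dist(I0) = latency 3 = 3
dist(I1) = dist(I0) + 3 = 3 + 3 = 6
dist(I2) = dist(I0) + 5 = 3 + 5 = 8
dist(I3) = dist(I2) + 1 = 8 + 1 = 9
dist(I4) = dist(I3) + 3 = 9 + 3 = 12
dist(I5) = dist(I4) + 3 = 12 + 3 = 15
dist(I6) = dist(I1) + 3 = 6 + 3 = 9
Critical path = max dist = 15

15


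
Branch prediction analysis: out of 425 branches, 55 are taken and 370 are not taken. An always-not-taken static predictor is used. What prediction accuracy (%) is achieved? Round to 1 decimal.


Predictor: always-not-taken
Correct predictions = 370
Accuracy = 370 / 425 * 100 = 87.1%

87.1


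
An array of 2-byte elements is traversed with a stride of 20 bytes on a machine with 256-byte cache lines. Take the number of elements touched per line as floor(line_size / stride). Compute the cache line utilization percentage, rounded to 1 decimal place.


Elements per cache line = floor(256 / 20) = 12
Bytes used = 12 * 2 = 24
Utilization = 24 / 256 * 100 = 9.4%

9.4


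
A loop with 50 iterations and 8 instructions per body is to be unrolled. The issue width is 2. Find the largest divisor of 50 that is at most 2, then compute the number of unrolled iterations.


Largest divisor of 50 <= 2 is 2
New iterations = 50 / 2 = 25

25


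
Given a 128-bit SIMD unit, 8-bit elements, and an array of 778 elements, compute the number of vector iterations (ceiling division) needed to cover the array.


Width = 128 / 8 = 16 elements per vector op
Iterations = ceil(778 / 16) = 49

49


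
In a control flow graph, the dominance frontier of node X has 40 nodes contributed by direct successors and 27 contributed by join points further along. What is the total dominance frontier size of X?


DF(X) = direct successor contributions + join point contributions
= 40 + 27 = 67

67


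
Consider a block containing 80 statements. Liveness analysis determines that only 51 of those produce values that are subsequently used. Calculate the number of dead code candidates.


Dead code = total statements - live definitions
= 80 - 51 = 29

29


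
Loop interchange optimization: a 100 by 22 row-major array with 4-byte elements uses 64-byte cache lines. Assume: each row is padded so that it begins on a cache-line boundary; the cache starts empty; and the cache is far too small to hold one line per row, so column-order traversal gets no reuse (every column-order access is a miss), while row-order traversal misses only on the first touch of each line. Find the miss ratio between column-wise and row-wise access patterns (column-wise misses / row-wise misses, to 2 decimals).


Each row occupies 22 * 4 = 88 bytes and starts on a line boundary, so it spans ceil(88 / 64) = 2 cache lines.
Row-major traversal misses (one per line touched): 100 * ceil(22 * 4 / 64) = 200
Column-major traversal misses (no reuse, every access misses): 100 * 22 = 2200
Ratio = 2200 / 200 = 11.0

11.0


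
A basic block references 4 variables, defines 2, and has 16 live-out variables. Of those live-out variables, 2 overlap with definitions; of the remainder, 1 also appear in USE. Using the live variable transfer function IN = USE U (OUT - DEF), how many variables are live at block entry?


OUT - DEF: 16 - 2 = 14
|IN| = |USE| + |OUT - DEF| - |USE ∩ (OUT - DEF)| = 4 + 14 - 1 = 17

17


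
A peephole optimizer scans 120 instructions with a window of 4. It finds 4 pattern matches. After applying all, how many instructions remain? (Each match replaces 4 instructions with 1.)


Each match removes 3 instructions.
Total removed = 4 * 3 = 12
Remaining = 120 - 12 = 108

108


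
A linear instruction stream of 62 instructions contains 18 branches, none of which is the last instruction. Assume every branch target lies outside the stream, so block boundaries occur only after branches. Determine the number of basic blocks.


With no in-sequence branch targets, the leaders are the first instruction plus the instruction after each branch.
Number of basic blocks = branches + 1
= 18 + 1 = 19

19


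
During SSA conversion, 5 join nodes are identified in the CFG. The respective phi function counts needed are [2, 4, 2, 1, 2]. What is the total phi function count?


Total phi functions = sum of phi functions at each join node
= 2 + 4 + 2 + 1 + 2 = 11

11


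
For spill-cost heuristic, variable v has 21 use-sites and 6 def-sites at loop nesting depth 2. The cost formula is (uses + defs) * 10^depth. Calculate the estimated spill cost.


uses + defs = 21 + 6 = 27
10^2 = 100
Spill cost = 27 * 100 = 2700

2700


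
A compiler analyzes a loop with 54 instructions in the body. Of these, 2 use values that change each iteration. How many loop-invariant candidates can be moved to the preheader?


Invariant candidates = total - loop-dependent
= 54 - 2 = 52

52


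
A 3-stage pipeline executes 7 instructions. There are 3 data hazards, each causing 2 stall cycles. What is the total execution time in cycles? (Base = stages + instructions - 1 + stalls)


Base cycles = 3 + 7 - 1 = 9
Total stalls = 3 * 2 = 6
Total = 9 + 6 = 15

15


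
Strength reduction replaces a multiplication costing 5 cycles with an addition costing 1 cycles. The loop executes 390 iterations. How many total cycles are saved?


Per-iteration saving = 5 - 1 = 4
Total saved = 390 * 4 = 1560

1560


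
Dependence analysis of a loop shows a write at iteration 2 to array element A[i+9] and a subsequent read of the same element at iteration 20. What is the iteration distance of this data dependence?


Distance = read iteration - write iteration
= 20 - 2 = 18

18


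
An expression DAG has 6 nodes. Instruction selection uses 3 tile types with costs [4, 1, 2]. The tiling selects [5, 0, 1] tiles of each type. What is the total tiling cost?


Total cost = sum(count_i * cost_i)
= 5*4 + 0*1 + 1*2
= 22

22


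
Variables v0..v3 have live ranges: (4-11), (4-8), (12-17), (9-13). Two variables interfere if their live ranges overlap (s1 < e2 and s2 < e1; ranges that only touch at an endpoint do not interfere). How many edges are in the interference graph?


Check all pairs for overlapping intervals.
Two intervals (s1,e1) and (s2,e2) overlap if s1 < e2 and s2 < e1.
v0 (4-11) vs v1..v3: overlaps v1, v3 -> 2
v1 (4-8) vs v2..v3: overlaps none -> 0
v2 (12-17) vs v3: overlaps v3 -> 1
Total overlapping pairs = 2 + 0 + 1 = 3

3


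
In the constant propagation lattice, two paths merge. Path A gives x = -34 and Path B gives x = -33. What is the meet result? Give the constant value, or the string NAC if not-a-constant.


Meet operation: if both paths give the same constant, result is that constant; if they differ, result is NAC (not-a-constant).
Path A: -34, Path B: -33 -> differ
Result: not-a-constant -> NAC

NAC


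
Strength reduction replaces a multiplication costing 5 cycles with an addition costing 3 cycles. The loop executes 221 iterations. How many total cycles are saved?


Per-iteration saving = 5 - 3 = 2
Total saved = 221 * 2 = 442

442


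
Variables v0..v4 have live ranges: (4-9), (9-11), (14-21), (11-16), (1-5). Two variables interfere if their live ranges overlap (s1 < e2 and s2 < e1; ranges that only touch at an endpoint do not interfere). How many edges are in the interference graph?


Check all pairs for overlapping intervals.
Two intervals (s1,e1) and (s2,e2) overlap if s1 < e2 and s2 < e1.
v0 (4-9) vs v1..v4: overlaps v4 -> 1
v1 (9-11) vs v2..v4: overlaps none -> 0
v2 (14-21) vs v3..v4: overlaps v3 -> 1
v3 (11-16) vs v4: overlaps none -> 0
Total overlapping pairs = 1 + 0 + 1 + 0 = 2

2


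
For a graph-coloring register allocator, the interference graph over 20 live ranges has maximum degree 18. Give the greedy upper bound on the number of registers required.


Greedy coloring never needs more than (max_degree + 1) colors: when coloring a vertex, at most max_degree neighbors are already colored.
Upper bound = 18 + 1 = 19

19


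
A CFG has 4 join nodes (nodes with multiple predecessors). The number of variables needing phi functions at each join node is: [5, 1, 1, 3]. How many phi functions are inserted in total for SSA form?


Total phi functions = sum of phi functions at each join node
= 5 + 1 + 1 + 3 = 10

10


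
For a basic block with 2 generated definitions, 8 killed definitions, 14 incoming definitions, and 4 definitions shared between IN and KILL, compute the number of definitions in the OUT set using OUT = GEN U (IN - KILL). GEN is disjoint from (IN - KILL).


IN - KILL: 14 - 4 = 10 surviving definitions
OUT = GEN + surviving = 2 + 10 = 12

12


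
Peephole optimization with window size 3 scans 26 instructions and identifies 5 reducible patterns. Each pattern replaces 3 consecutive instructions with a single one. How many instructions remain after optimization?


Each match removes 2 instructions.
Total removed = 5 * 2 = 10
Remaining = 26 - 10 = 16

16


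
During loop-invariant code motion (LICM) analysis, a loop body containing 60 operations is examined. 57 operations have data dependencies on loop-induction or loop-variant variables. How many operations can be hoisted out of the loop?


Invariant candidates = total - loop-dependent
= 60 - 57 = 3

3


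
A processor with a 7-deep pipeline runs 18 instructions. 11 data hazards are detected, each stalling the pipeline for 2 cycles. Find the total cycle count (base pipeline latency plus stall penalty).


Base cycles = 7 + 18 - 1 = 24
Total stalls = 11 * 2 = 22
Total = 24 + 22 = 46

46


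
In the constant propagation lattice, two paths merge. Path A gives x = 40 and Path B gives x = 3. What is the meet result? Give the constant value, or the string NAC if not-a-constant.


Meet operation: if both paths give the same constant, result is that constant; if they differ, result is NAC (not-a-constant).
Path A: 40, Path B: 3 -> differ
Result: not-a-constant -> NAC

NAC


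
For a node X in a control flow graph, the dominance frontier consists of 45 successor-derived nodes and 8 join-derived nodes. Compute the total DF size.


DF(X) = direct successor contributions + join point contributions
= 45 + 8 = 53

53


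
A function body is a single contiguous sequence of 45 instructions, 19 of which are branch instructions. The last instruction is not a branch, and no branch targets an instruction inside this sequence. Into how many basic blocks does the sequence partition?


With no in-sequence branch targets, the leaders are the first instruction plus the instruction after each branch.
Number of basic blocks = branches + 1
= 19 + 1 = 20

20


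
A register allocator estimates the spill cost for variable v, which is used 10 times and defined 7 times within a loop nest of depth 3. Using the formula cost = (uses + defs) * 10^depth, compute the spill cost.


uses + defs = 10 + 7 = 17
10^3 = 1000
Spill cost = 17 * 1000 = 17000

17000


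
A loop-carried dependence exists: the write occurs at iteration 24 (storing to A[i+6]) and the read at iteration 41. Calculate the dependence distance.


Distance = read iteration - write iteration
= 41 - 24 = 17

17


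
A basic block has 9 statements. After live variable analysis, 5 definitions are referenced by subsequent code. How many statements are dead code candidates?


Dead code = total statements - live definitions
= 9 - 5 = 4

4


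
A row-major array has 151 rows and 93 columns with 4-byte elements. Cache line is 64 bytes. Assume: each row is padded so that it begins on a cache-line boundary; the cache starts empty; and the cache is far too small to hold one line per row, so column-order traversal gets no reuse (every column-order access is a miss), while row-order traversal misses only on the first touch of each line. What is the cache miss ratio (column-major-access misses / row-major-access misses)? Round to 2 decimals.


Each row occupies 93 * 4 = 372 bytes and starts on a line boundary, so it spans ceil(372 / 64) = 6 cache lines.
Row-major traversal misses (one per line touched): 151 * ceil(93 * 4 / 64) = 906
Column-major traversal misses (no reuse, every access misses): 151 * 93 = 14043
Ratio = 14043 / 906 = 15.5

15.5


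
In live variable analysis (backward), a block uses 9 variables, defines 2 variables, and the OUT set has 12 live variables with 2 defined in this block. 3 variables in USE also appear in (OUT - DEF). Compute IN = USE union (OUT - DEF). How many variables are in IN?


OUT - DEF: 12 - 2 = 10
|IN| = |USE| + |OUT - DEF| - |USE ∩ (OUT - DEF)| = 9 + 10 - 3 = 16

16


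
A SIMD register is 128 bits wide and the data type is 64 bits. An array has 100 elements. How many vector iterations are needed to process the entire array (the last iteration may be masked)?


Width = 128 / 64 = 2 elements per vector op
Iterations = ceil(100 / 2) = 50

50


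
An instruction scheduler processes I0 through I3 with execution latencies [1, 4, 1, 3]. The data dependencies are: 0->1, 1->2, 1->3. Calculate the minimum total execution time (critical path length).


Compute longest path through dependency graph: dist(Ik) = max over predecessors of dist + latency(Ik).
dist(I0) = latency 1 = 1
dist(I1) = dist(I0) + 4 = 1 + 4 = 5
dist(I2) = dist(I1) + 1 = 5 + 1 = 6
dist(I3) = dist(I1) + 3 = 5 + 3 = 8
Critical path = max dist = 8

8


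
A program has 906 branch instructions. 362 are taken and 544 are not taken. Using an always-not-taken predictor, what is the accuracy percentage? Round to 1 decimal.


Predictor: always-not-taken
Correct predictions = 544
Accuracy = 544 / 906 * 100 = 60.0%

60.0


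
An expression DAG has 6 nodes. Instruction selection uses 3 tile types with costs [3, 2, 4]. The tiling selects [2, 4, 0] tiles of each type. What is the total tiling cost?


Total cost = sum(count_i * cost_i)
= 2*3 + 4*2 + 0*4
= 14

14


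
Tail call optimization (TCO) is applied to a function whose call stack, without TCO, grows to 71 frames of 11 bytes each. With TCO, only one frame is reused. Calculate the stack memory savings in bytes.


Without TCO: 71 * 11 = 781 bytes
With TCO: reuse 1 frame = 11 bytes
Savings = 781 - 11 = 770

770


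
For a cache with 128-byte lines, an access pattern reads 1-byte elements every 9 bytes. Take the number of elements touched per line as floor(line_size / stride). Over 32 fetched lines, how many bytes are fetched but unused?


Elements per line = floor(128 / 9) = 14
Bytes used per line = 14 * 1 = 14
Wasted per line = 128 - 14 = 114
Total wasted = 114 * 32 = 3648

3648


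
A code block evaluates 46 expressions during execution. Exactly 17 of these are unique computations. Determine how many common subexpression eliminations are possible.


CSE count = total expressions - unique expressions
= 46 - 17 = 29

29


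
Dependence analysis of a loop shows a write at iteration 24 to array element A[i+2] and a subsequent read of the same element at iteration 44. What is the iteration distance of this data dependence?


Distance = read iteration - write iteration
= 44 - 24 = 20

20


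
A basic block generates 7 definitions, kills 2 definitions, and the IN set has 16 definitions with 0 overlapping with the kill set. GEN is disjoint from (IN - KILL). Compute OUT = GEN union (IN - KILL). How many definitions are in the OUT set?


IN - KILL: 16 - 0 = 16 surviving definitions
OUT = GEN + surviving = 7 + 16 = 23

23


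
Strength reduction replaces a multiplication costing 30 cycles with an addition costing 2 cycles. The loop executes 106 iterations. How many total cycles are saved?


Per-iteration saving = 30 - 2 = 28
Total saved = 106 * 28 = 2968

2968


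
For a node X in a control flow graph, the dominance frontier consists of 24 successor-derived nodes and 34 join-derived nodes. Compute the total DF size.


DF(X) = direct successor contributions + join point contributions
= 24 + 34 = 58

58


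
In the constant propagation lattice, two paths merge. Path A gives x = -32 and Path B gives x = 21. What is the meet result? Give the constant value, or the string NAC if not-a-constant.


Meet operation: if both paths give the same constant, result is that constant; if they differ, result is NAC (not-a-constant).
Path A: -32, Path B: 21 -> differ
Result: not-a-constant -> NAC

NAC


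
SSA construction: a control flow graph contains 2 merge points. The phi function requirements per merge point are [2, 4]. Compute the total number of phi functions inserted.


Total phi functions = sum of phi functions at each join node
= 2 + 4 = 6

6


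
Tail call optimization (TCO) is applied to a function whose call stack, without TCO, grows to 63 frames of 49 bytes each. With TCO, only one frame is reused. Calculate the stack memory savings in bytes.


Without TCO: 63 * 49 = 3087 bytes
With TCO: reuse 1 frame = 49 bytes
Savings = 3087 - 49 = 3038

3038


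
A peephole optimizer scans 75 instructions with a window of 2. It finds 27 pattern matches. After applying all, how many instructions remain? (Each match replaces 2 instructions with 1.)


Each match removes 1 instructions.
Total removed = 27 * 1 = 27
Remaining = 75 - 27 = 48

48


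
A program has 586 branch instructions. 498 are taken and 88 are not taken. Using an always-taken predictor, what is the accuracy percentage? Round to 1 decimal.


Predictor: always-taken
Correct predictions = 498
Accuracy = 498 / 586 * 100 = 85.0%

85.0


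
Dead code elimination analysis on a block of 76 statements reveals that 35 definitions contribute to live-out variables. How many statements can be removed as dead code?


Dead code = total statements - live definitions
= 76 - 35 = 41

41


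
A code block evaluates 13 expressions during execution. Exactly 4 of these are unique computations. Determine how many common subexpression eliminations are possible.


CSE count = total expressions - unique expressions
= 13 - 4 = 9

9


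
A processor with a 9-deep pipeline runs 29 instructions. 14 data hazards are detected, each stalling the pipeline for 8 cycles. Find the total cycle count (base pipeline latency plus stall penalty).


Base cycles = 9 + 29 - 1 = 37
Total stalls = 14 * 8 = 112
Total = 37 + 112 = 149

149


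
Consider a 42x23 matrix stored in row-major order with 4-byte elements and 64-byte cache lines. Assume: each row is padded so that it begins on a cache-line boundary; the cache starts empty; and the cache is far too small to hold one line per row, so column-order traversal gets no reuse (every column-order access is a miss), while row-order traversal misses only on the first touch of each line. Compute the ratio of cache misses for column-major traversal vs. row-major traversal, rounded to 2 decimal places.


Each row occupies 23 * 4 = 92 bytes and starts on a line boundary, so it spans ceil(92 / 64) = 2 cache lines.
Row-major traversal misses (one per line touched): 42 * ceil(23 * 4 / 64) = 84
Column-major traversal misses (no reuse, every access misses): 42 * 23 = 966
Ratio = 966 / 84 = 11.5

11.5


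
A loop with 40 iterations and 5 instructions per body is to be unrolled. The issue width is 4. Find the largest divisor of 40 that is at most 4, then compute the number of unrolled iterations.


Largest divisor of 40 <= 4 is 4
New iterations = 40 / 4 = 10

10


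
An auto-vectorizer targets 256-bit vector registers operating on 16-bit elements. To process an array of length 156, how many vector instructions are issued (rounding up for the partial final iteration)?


Width = 256 / 16 = 16 elements per vector op
Iterations = ceil(156 / 16) = 10

10


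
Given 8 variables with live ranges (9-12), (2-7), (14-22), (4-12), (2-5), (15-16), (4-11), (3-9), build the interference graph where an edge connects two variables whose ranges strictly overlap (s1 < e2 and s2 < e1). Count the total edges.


Check all pairs for overlapping intervals.
Two intervals (s1,e1) and (s2,e2) overlap if s1 < e2 and s2 < e1.
v0 (9-12) vs v1..v7: overlaps v3, v6 -> 2
v1 (2-7) vs v2..v7: overlaps v3, v4, v6, v7 -> 4
v2 (14-22) vs v3..v7: overlaps v5 -> 1
v3 (4-12) vs v4..v7: overlaps v4, v6, v7 -> 3
v4 (2-5) vs v5..v7: overlaps v6, v7 -> 2
v5 (15-16) vs v6..v7: overlaps none -> 0
v6 (4-11) vs v7: overlaps v7 -> 1
Total overlapping pairs = 2 + 4 + 1 + 3 + 2 + 0 + 1 = 13

13


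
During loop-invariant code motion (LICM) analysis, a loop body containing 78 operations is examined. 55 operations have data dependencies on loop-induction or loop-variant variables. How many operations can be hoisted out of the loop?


Invariant candidates = total - loop-dependent
= 78 - 55 = 23

23


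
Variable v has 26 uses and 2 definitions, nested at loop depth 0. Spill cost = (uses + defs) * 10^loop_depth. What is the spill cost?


uses + defs = 26 + 2 = 28
10^0 = 1
Spill cost = 28 * 1 = 28

28


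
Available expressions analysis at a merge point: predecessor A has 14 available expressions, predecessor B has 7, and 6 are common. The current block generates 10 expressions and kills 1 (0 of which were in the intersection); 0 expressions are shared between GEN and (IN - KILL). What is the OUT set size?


IN = intersection of predecessors = 6
IN - KILL = 6 - 0 = 6
|OUT| = |GEN| + |IN - KILL| - |GEN ∩ (IN - KILL)| = 10 + 6 - 0 = 16

16


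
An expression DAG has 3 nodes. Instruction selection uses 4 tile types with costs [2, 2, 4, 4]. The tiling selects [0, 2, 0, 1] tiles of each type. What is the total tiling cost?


Total cost = sum(count_i * cost_i)
= 0*2 + 2*2 + 0*4 + 1*4
= 8

8


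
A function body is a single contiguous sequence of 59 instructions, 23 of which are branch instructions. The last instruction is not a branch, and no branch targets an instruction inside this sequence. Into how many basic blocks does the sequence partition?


With no in-sequence branch targets, the leaders are the first instruction plus the instruction after each branch.
Number of basic blocks = branches + 1
= 23 + 1 = 24

24


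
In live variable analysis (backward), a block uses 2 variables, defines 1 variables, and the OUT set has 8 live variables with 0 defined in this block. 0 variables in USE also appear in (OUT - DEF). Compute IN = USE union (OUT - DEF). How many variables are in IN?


OUT - DEF: 8 - 0 = 8
|IN| = |USE| + |OUT - DEF| - |USE ∩ (OUT - DEF)| = 2 + 8 - 0 = 10

10


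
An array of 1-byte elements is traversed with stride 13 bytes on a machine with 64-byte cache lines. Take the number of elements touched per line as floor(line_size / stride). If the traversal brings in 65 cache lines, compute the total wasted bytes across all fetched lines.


Elements per line = floor(64 / 13) = 4
Bytes used per line = 4 * 1 = 4
Wasted per line = 64 - 4 = 60
Total wasted = 60 * 65 = 3900

3900


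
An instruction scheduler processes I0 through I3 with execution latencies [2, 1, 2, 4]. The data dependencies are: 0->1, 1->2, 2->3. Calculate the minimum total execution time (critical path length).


Compute longest path through dependency graph: dist(Ik) = max over predecessors of dist + latency(Ik).
dist(I0) = latency 2 = 2
dist(I1) = dist(I0) + 1 = 2 + 1 = 3
dist(I2) = dist(I1) + 2 = 3 + 2 = 5
dist(I3) = dist(I2) + 4 = 5 + 4 = 9
Critical path = max dist = 9

9


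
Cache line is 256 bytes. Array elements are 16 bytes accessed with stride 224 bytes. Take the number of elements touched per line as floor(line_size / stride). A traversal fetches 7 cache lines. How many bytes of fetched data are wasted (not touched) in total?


Elements per line = floor(256 / 224) = 1
Bytes used per line = 1 * 16 = 16
Wasted per line = 256 - 16 = 240
Total wasted = 240 * 7 = 1680

1680


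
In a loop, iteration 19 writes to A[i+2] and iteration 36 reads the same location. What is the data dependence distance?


Distance = read iteration - write iteration
= 36 - 19 = 17

17


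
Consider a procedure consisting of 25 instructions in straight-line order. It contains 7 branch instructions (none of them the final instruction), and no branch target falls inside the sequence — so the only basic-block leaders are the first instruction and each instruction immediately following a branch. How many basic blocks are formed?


With no in-sequence branch targets, the leaders are the first instruction plus the instruction after each branch.
Number of basic blocks = branches + 1
= 7 + 1 = 8

8


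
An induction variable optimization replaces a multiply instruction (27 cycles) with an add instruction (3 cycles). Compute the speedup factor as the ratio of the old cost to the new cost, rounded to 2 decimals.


Ratio = mult_cost / add_cost = 27 / 3 = 9.0

9.0


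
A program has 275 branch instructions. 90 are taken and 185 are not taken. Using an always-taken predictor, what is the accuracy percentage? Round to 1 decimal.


Predictor: always-taken
Correct predictions = 90
Accuracy = 90 / 275 * 100 = 32.7%

32.7


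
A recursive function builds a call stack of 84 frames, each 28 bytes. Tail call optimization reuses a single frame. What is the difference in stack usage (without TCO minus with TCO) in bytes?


Without TCO: 84 * 28 = 2352 bytes
With TCO: reuse 1 frame = 28 bytes
Savings = 2352 - 28 = 2324

2324


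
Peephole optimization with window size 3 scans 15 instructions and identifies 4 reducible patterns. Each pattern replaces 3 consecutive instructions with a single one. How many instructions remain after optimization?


Each match removes 2 instructions.
Total removed = 4 * 2 = 8
Remaining = 15 - 8 = 7

7


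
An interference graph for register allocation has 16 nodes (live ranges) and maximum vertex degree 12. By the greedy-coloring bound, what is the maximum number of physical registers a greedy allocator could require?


Greedy coloring never needs more than (max_degree + 1) colors: when coloring a vertex, at most max_degree neighbors are already colored.
Upper bound = 12 + 1 = 13

13


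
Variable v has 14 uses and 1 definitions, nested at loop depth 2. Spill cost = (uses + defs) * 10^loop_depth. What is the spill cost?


uses + defs = 14 + 1 = 15
10^2 = 100
Spill cost = 15 * 100 = 1500

1500


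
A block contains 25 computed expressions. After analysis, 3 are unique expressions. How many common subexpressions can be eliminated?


CSE count = total expressions - unique expressions
= 25 - 3 = 22

22


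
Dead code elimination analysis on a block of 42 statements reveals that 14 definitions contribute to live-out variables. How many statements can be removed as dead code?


Dead code = total statements - live definitions
= 42 - 14 = 28

28


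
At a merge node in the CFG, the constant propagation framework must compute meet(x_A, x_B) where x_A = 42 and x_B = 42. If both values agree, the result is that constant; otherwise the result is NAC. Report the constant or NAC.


Meet operation: if both paths give the same constant, result is that constant; if they differ, result is NAC (not-a-constant).
Path A: 42, Path B: 42 -> equal
Result: constant -> 42

42


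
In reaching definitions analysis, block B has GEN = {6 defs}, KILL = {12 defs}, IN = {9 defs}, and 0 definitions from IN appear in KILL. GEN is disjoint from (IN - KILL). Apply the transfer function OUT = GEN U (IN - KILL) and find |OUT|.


IN - KILL: 9 - 0 = 9 surviving definitions
OUT = GEN + surviving = 6 + 9 = 15

15


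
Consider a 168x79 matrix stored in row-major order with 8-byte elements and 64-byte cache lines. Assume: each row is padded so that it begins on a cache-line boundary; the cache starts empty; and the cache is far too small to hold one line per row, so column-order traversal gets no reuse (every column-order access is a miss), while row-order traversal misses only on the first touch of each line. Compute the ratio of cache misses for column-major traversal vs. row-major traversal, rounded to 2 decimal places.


Each row occupies 79 * 8 = 632 bytes and starts on a line boundary, so it spans ceil(632 / 64) = 10 cache lines.
Row-major traversal misses (one per line touched): 168 * ceil(79 * 8 / 64) = 1680
Column-major traversal misses (no reuse, every access misses): 168 * 79 = 13272
Ratio = 13272 / 1680 = 7.9

7.9


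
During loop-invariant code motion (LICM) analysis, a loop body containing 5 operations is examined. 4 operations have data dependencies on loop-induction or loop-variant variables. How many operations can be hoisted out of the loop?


Invariant candidates = total - loop-dependent
= 5 - 4 = 1

1


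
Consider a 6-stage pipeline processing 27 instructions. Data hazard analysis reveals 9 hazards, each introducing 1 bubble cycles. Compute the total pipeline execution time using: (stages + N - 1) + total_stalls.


Base cycles = 6 + 27 - 1 = 32
Total stalls = 9 * 1 = 9
Total = 32 + 9 = 41

41


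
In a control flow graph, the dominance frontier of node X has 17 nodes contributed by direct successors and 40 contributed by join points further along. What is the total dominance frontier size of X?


DF(X) = direct successor contributions + join point contributions
= 17 + 40 = 57

57


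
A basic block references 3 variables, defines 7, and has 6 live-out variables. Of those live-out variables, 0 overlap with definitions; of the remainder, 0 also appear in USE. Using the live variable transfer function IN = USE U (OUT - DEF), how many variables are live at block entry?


OUT - DEF: 6 - 0 = 6
|IN| = |USE| + |OUT - DEF| - |USE ∩ (OUT - DEF)| = 3 + 6 - 0 = 9

9


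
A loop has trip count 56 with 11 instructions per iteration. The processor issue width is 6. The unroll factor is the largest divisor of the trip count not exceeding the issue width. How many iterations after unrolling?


Largest divisor of 56 <= 6 is 4
New iterations = 56 / 4 = 14

14


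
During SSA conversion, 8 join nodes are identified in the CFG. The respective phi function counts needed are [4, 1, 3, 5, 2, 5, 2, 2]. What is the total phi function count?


Total phi functions = sum of phi functions at each join node
= 4 + 1 + 3 + 5 + 2 + 5 + 2 + 2 = 24

24


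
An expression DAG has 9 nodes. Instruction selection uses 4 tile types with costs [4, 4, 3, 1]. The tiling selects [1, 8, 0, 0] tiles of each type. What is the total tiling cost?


Total cost = sum(count_i * cost_i)
= 1*4 + 8*4 + 0*3 + 0*1
= 36

36


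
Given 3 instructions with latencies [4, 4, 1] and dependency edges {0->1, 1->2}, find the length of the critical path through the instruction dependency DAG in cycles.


Compute longest path through dependency graph: dist(Ik) = max over predecessors of dist + latency(Ik).
dist(I0) = latency 4 = 4
dist(I1) = dist(I0) + 4 = 4 + 4 = 8
dist(I2) = dist(I1) + 1 = 8 + 1 = 9
Critical path = max dist = 9

9


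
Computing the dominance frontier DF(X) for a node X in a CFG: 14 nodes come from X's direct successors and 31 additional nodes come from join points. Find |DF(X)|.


DF(X) = direct successor contributions + join point contributions
= 14 + 31 = 45

45


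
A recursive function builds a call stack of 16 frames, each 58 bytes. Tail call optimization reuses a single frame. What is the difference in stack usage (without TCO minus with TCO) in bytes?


Without TCO: 16 * 58 = 928 bytes
With TCO: reuse 1 frame = 58 bytes
Savings = 928 - 58 = 870

870


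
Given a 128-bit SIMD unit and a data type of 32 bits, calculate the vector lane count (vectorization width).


Width = SIMD bits / data type bits
= 128 / 32 = 4

4


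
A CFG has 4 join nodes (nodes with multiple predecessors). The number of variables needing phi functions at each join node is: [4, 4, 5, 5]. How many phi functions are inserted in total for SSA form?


Total phi functions = sum of phi functions at each join node
= 4 + 4 + 5 + 5 = 18

18


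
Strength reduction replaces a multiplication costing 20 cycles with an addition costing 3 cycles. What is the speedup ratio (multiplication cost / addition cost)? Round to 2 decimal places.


Ratio = mult_cost / add_cost = 20 / 3 = 6.67

6.67


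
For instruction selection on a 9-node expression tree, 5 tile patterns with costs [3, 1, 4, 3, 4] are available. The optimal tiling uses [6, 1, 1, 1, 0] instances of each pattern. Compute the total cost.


Total cost = sum(count_i * cost_i)
= 6*3 + 1*1 + 1*4 + 1*3 + 0*4
= 26

26


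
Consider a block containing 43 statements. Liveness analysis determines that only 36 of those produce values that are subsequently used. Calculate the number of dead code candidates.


Dead code = total statements - live definitions
= 43 - 36 = 7

7
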